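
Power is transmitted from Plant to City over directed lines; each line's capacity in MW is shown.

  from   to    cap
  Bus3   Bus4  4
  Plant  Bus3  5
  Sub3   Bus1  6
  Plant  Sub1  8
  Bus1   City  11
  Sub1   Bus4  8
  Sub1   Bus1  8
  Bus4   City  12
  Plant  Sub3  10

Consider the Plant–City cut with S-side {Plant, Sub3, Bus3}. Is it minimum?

Yes — it is a minimum cut (capacity 18).

Given cut capacity: 8 + 6 + 4 = 18.
Augment Plant→Sub1→Bus1→City: bottleneck 8, flow now 8.
Augment Plant→Sub3→Bus1→City: bottleneck 3, flow now 11.
Augment Plant→Bus3→Bus4→City: bottleneck 4, flow now 15.
Augment Plant→Sub3→Bus1→Sub1→Bus4→City: bottleneck 3, flow now 18. (uses reverse residual edge)
No augmenting path remains; maximum flow = 18.
Cut capacity 18 equals the max flow, so it is a minimum cut.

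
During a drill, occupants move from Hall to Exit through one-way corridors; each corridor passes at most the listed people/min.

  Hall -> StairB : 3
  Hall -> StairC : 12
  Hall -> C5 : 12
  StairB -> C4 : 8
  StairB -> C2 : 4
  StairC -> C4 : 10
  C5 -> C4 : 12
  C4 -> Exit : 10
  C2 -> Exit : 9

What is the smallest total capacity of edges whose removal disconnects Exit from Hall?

Augment Hall→StairB→C4→Exit: bottleneck 3, flow now 3.
Augment Hall→StairC→C4→Exit: bottleneck 7, flow now 10.
Augment Hall→StairC→C4→StairB→C2→Exit: bottleneck 3, flow now 13. (uses reverse residual edge)
No augmenting path remains; maximum flow = 13.
By max-flow min-cut, the minimum cut capacity equals the max flow.
In the residual graph, reachable from Hall: {Hall, StairC, C5, C4}.
Min-cut edges: Hall→StairB (3), C4→Exit (10); capacity 3 + 10 = 13.

13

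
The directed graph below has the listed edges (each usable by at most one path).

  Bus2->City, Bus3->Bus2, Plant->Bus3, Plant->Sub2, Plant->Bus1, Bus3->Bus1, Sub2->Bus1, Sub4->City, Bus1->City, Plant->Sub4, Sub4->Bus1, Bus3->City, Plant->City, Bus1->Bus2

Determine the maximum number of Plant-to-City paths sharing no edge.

Assign every edge capacity 1; by Menger, the answer equals the max flow.
Path Plant→City (+1); total 1.
Path Plant→Bus3→City (+1); total 2.
Path Plant→Sub4→City (+1); total 3.
Path Plant→Bus1→City (+1); total 4.
Path Plant→Sub2→Bus1→Bus2→City (+1); total 5.
No residual Plant→City path; max flow = 5.
Certifying cut of size 5: {Plant→Bus1, Plant→Bus3, Plant→City, Plant→Sub2, Plant→Sub4}.

5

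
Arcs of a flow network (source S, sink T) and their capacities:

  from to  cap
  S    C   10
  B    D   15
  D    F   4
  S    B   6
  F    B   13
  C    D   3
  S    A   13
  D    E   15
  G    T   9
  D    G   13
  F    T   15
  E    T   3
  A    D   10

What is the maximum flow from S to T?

Augment S→A→D→E→T: bottleneck 3, flow now 3.
Augment S→A→D→F→T: bottleneck 4, flow now 7.
Augment S→A→D→G→T: bottleneck 3, flow now 10.
Augment S→B→D→G→T: bottleneck 6, flow now 16.
No augmenting path remains; maximum flow = 16.
In the residual graph, reachable from S: {S, A, B, C, D, E, G}.
Min-cut edges: D→F (4), E→T (3), G→T (9); capacity 4 + 3 + 9 = 16.
This cut is saturated, so no flow can exceed 16.

16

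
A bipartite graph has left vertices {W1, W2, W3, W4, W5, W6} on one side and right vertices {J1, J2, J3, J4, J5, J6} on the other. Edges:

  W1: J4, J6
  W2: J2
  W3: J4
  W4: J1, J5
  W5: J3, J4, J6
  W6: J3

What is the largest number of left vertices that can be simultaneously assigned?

Unit-capacity flow: source→left, listed edges, right→sink; max matching = max flow.
Augmenting path W1→J4 (+1); matched 1.
Augmenting path W2→J2 (+1); matched 2.
Augmenting path W4→J1 (+1); matched 3.
Augmenting path W5→J3 (+1); matched 4.
Augmenting path W3→J4→W1→J6 (+1); matched 5.
No augmenting path remains; maximum matching = 5.
König certificate: {W2, W4, J3, J4, J6} is a vertex cover of size 5 (every listed pair touches it), so no matching can be larger.

5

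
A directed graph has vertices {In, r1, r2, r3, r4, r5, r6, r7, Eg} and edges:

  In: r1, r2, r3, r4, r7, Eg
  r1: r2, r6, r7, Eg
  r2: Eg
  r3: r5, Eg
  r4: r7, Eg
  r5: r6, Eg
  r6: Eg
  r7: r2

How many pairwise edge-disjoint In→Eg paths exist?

Assign every edge capacity 1; by Menger, the answer equals the max flow.
Path In→Eg (+1); total 1.
Path In→r1→Eg (+1); total 2.
Path In→r2→Eg (+1); total 3.
Path In→r3→Eg (+1); total 4.
Path In→r4→Eg (+1); total 5.
No residual In→Eg path; max flow = 5.
Certifying cut of size 5: {In→Eg, In→r1, In→r3, In→r4, r2→Eg}.

5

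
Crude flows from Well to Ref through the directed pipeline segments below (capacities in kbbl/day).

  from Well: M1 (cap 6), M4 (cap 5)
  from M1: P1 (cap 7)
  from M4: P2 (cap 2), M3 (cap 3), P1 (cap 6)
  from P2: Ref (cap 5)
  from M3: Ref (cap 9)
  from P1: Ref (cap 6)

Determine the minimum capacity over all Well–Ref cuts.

Augment Well→M1→P1→Ref: bottleneck 6, flow now 6.
Augment Well→M4→P2→Ref: bottleneck 2, flow now 8.
Augment Well→M4→M3→Ref: bottleneck 3, flow now 11.
No augmenting path remains; maximum flow = 11.
By max-flow min-cut, the minimum cut capacity equals the max flow.
In the residual graph, reachable from Well: {Well}.
Min-cut edges: Well→M1 (6), Well→M4 (5); capacity 6 + 5 = 11.

11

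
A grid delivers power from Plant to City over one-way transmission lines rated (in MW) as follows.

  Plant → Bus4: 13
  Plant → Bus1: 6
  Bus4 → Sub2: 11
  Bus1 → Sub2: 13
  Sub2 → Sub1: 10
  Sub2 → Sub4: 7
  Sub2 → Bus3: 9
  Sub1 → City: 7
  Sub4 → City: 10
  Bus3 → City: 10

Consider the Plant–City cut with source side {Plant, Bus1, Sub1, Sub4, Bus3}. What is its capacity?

Edges leaving {Plant, Bus1, Sub1, Sub4, Bus3}: Plant→Bus4 (13), Bus1→Sub2 (13), Sub1→City (7), Sub4→City (10), Bus3→City (10).
Cut capacity = 13 + 13 + 7 + 10 + 10 = 53.

53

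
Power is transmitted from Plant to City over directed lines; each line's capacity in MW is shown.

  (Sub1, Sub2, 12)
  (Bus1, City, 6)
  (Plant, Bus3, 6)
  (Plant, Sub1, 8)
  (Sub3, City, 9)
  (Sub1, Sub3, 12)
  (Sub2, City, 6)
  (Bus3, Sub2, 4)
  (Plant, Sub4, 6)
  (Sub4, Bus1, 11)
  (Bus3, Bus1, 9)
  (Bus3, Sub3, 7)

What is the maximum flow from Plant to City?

20

Augment Plant→Bus3→Sub3→City: bottleneck 6, flow now 6.
Augment Plant→Sub4→Bus1→City: bottleneck 6, flow now 12.
Augment Plant→Sub1→Sub3→City: bottleneck 3, flow now 15.
Augment Plant→Sub1→Sub2→City: bottleneck 5, flow now 20.
No augmenting path remains; maximum flow = 20.
In the residual graph, reachable from Plant: {Plant}.
Min-cut edges: Plant→Bus3 (6), Plant→Sub4 (6), Plant→Sub1 (8); capacity 6 + 6 + 8 = 20.
This cut is saturated, so no flow can exceed 20.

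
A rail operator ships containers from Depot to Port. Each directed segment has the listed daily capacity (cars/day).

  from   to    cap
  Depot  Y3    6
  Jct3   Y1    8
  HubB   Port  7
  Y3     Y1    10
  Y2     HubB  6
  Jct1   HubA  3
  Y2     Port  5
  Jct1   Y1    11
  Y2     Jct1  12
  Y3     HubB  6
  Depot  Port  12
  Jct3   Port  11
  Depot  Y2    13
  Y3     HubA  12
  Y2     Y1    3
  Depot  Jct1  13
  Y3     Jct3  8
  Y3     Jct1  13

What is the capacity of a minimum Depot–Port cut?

Augment Depot→Port: bottleneck 12, flow now 12.
Augment Depot→Y2→Port: bottleneck 5, flow now 17.
Augment Depot→Y2→HubB→Port: bottleneck 6, flow now 23.
Augment Depot→Y3→HubB→Port: bottleneck 1, flow now 24.
Augment Depot→Y3→Jct3→Port: bottleneck 5, flow now 29.
No augmenting path remains; maximum flow = 29.
By max-flow min-cut, the minimum cut capacity equals the max flow.
In the residual graph, reachable from Depot: {Depot, Y2, Jct1, Y1, HubA}.
Min-cut edges: Depot→Y3 (6), Depot→Port (12), Y2→HubB (6), Y2→Port (5); capacity 6 + 12 + 6 + 5 = 29.

29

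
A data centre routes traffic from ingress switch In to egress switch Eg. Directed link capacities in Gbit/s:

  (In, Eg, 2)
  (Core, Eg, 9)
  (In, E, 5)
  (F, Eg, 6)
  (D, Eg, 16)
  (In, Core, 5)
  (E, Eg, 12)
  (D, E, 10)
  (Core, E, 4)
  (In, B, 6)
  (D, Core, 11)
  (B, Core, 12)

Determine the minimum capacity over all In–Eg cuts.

18

Augment In→Eg: bottleneck 2, flow now 2.
Augment In→Core→Eg: bottleneck 5, flow now 7.
Augment In→E→Eg: bottleneck 5, flow now 12.
Augment In→B→Core→Eg: bottleneck 4, flow now 16.
Augment In→B→Core→E→Eg: bottleneck 2, flow now 18.
No augmenting path remains; maximum flow = 18.
By max-flow min-cut, the minimum cut capacity equals the max flow.
In the residual graph, reachable from In: {In}.
Min-cut edges: In→B (6), In→Core (5), In→E (5), In→Eg (2); capacity 6 + 5 + 5 + 2 = 18.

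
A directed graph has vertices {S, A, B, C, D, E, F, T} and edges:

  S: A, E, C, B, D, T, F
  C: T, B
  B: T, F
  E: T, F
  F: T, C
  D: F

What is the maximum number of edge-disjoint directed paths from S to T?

5

Assign every edge capacity 1; by Menger, the answer equals the max flow.
Path S→T (+1); total 1.
Path S→B→T (+1); total 2.
Path S→C→T (+1); total 3.
Path S→E→T (+1); total 4.
Path S→F→T (+1); total 5.
No residual S→T path; max flow = 5.
Certifying cut of size 5: {B→T, C→T, F→T, S→E, S→T}.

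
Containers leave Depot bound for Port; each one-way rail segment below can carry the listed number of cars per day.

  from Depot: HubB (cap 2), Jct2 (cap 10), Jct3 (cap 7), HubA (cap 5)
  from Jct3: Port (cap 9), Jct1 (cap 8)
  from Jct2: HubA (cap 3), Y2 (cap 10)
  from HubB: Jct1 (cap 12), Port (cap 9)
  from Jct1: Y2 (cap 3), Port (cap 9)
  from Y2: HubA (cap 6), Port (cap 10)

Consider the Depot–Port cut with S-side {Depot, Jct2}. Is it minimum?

Given cut capacity: 7 + 2 + 5 + 10 + 3 = 27.
Augment Depot→Jct3→Port: bottleneck 7, flow now 7.
Augment Depot→HubB→Port: bottleneck 2, flow now 9.
Augment Depot→Jct2→Y2→Port: bottleneck 10, flow now 19.
No augmenting path remains; maximum flow = 19.
In the residual graph, reachable from Depot: {Depot, HubA}.
Min-cut edges: Depot→Jct3 (7), Depot→Jct2 (10), Depot→HubB (2); capacity 7 + 10 + 2 = 19.
Cut capacity 27 exceeds the max flow 19, so it is not minimum.

No — its capacity is 27, but the minimum cut has capacity 19.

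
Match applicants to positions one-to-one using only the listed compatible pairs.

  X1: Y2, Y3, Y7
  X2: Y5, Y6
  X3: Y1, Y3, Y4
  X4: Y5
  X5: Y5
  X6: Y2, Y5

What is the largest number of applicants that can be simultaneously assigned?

Unit-capacity flow: source→left, listed edges, right→sink; max matching = max flow.
Augmenting path X1→Y2 (+1); matched 1.
Augmenting path X2→Y5 (+1); matched 2.
Augmenting path X3→Y1 (+1); matched 3.
Augmenting path X4→Y5→X2→Y6 (+1); matched 4.
Augmenting path X6→Y2→X1→Y3 (+1); matched 5.
No augmenting path remains; maximum matching = 5.
König certificate: {X1, X2, X3, X6, Y5} is a vertex cover of size 5 (every listed pair touches it), so no matching can be larger.

5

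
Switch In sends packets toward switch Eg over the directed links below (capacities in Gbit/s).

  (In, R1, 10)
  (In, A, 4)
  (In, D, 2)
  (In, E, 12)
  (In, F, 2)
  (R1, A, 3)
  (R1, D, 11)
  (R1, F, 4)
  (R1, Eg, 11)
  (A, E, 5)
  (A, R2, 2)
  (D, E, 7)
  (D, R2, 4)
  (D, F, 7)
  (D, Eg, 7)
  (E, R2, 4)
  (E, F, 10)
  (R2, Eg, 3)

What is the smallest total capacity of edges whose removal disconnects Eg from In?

15

Augment In→R1→Eg: bottleneck 10, flow now 10.
Augment In→D→Eg: bottleneck 2, flow now 12.
Augment In→A→R2→Eg: bottleneck 2, flow now 14.
Augment In→E→R2→Eg: bottleneck 1, flow now 15.
No augmenting path remains; maximum flow = 15.
By max-flow min-cut, the minimum cut capacity equals the max flow.
In the residual graph, reachable from In: {In, A, E, R2, F}.
Min-cut edges: In→R1 (10), In→D (2), R2→Eg (3); capacity 10 + 2 + 3 = 15.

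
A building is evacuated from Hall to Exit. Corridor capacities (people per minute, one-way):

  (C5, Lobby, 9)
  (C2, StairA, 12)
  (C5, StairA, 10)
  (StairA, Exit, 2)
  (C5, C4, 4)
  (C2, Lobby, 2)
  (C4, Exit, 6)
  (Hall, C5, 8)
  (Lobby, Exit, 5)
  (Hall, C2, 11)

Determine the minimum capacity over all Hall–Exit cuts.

11

Augment Hall→C2→StairA→Exit: bottleneck 2, flow now 2.
Augment Hall→C2→Lobby→Exit: bottleneck 2, flow now 4.
Augment Hall→C5→Lobby→Exit: bottleneck 3, flow now 7.
Augment Hall→C5→C4→Exit: bottleneck 4, flow now 11.
No augmenting path remains; maximum flow = 11.
By max-flow min-cut, the minimum cut capacity equals the max flow.
In the residual graph, reachable from Hall: {Hall, C2, C5, StairA, Lobby}.
Min-cut edges: C5→C4 (4), StairA→Exit (2), Lobby→Exit (5); capacity 4 + 2 + 5 = 11.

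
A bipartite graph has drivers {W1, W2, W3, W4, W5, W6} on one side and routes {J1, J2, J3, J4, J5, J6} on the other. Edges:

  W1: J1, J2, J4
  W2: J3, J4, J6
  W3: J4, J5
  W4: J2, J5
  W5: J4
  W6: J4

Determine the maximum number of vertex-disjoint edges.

Unit-capacity flow: source→left, listed edges, right→sink; max matching = max flow.
Augmenting path W1→J1 (+1); matched 1.
Augmenting path W2→J3 (+1); matched 2.
Augmenting path W3→J4 (+1); matched 3.
Augmenting path W4→J2 (+1); matched 4.
Augmenting path W5→J4→W3→J5 (+1); matched 5.
No augmenting path remains; maximum matching = 5.
König certificate: {W1, W2, W3, W4, J4} is a vertex cover of size 5 (every listed pair touches it), so no matching can be larger.

5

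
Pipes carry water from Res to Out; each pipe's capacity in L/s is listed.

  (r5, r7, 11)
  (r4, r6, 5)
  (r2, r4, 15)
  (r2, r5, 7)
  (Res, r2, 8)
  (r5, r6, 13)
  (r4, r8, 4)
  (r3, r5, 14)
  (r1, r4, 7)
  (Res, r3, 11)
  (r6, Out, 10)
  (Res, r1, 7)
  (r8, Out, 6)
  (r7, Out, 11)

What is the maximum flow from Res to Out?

25

Augment Res→r1→r4→r6→Out: bottleneck 5, flow now 5.
Augment Res→r1→r4→r8→Out: bottleneck 2, flow now 7.
Augment Res→r2→r4→r8→Out: bottleneck 2, flow now 9.
Augment Res→r2→r5→r6→Out: bottleneck 5, flow now 14.
Augment Res→r2→r5→r7→Out: bottleneck 1, flow now 15.
Augment Res→r3→r5→r7→Out: bottleneck 10, flow now 25.
No augmenting path remains; maximum flow = 25.
In the residual graph, reachable from Res: {Res, r1, r2, r3, r4, r5, r6}.
Min-cut edges: r4→r8 (4), r5→r7 (11), r6→Out (10); capacity 4 + 11 + 10 = 25.
This cut is saturated, so no flow can exceed 25.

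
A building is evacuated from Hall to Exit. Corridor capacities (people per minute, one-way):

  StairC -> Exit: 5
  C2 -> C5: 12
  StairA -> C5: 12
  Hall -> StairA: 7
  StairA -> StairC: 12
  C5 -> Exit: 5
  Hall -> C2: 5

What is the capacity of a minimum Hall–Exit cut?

10

Augment Hall→C2→C5→Exit: bottleneck 5, flow now 5.
Augment Hall→StairA→StairC→Exit: bottleneck 5, flow now 10.
No augmenting path remains; maximum flow = 10.
By max-flow min-cut, the minimum cut capacity equals the max flow.
In the residual graph, reachable from Hall: {Hall, C2, StairA, StairC, C5}.
Min-cut edges: StairC→Exit (5), C5→Exit (5); capacity 5 + 5 = 10.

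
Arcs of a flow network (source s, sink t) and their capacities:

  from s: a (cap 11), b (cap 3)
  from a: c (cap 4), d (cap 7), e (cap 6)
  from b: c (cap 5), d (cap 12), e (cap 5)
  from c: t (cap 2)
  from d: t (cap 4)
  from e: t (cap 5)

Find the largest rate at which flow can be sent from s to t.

11

Augment s→a→c→t: bottleneck 2, flow now 2.
Augment s→a→d→t: bottleneck 4, flow now 6.
Augment s→a→e→t: bottleneck 5, flow now 11.
No augmenting path remains; maximum flow = 11.
In the residual graph, reachable from s: {s, a, b, c, d, e}.
Min-cut edges: c→t (2), d→t (4), e→t (5); capacity 2 + 4 + 5 = 11.
This cut is saturated, so no flow can exceed 11.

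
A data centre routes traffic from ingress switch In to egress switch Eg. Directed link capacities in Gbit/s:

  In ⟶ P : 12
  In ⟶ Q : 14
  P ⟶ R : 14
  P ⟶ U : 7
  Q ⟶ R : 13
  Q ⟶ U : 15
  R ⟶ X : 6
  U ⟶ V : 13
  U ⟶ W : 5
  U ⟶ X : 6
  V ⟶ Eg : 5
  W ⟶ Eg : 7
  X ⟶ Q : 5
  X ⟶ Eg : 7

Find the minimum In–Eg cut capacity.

Augment In→P→R→X→Eg: bottleneck 6, flow now 6.
Augment In→P→U→V→Eg: bottleneck 5, flow now 11.
Augment In→P→U→W→Eg: bottleneck 1, flow now 12.
Augment In→Q→U→W→Eg: bottleneck 4, flow now 16.
Augment In→Q→U→X→Eg: bottleneck 1, flow now 17.
No augmenting path remains; maximum flow = 17.
By max-flow min-cut, the minimum cut capacity equals the max flow.
In the residual graph, reachable from In: {In, P, Q, R, U, V, X}.
Min-cut edges: U→W (5), V→Eg (5), X→Eg (7); capacity 5 + 5 + 7 = 17.

17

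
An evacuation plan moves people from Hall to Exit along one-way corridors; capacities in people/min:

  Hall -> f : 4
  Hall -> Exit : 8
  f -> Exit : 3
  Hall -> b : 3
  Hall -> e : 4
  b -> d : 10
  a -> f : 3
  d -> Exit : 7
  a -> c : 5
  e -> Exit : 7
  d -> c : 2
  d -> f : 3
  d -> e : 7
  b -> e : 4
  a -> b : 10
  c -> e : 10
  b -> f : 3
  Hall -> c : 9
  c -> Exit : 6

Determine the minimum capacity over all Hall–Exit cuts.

27

Augment Hall→Exit: bottleneck 8, flow now 8.
Augment Hall→c→Exit: bottleneck 6, flow now 14.
Augment Hall→e→Exit: bottleneck 4, flow now 18.
Augment Hall→f→Exit: bottleneck 3, flow now 21.
Augment Hall→b→d→Exit: bottleneck 3, flow now 24.
Augment Hall→c→e→Exit: bottleneck 3, flow now 27.
No augmenting path remains; maximum flow = 27.
By max-flow min-cut, the minimum cut capacity equals the max flow.
In the residual graph, reachable from Hall: {Hall, f}.
Min-cut edges: Hall→b (3), Hall→c (9), Hall→e (4), Hall→Exit (8), f→Exit (3); capacity 3 + 9 + 4 + 8 + 3 = 27.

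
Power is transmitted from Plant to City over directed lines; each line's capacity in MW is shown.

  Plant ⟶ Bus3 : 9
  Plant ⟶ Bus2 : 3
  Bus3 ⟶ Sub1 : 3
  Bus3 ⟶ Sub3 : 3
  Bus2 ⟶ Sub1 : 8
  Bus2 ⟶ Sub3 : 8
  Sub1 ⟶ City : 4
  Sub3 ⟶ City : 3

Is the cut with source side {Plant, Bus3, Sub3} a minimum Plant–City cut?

No — its capacity is 9, but the minimum cut has capacity 7.

Given cut capacity: 3 + 3 + 3 = 9.
Augment Plant→Bus3→Sub1→City: bottleneck 3, flow now 3.
Augment Plant→Bus3→Sub3→City: bottleneck 3, flow now 6.
Augment Plant→Bus2→Sub1→City: bottleneck 1, flow now 7.
No augmenting path remains; maximum flow = 7.
In the residual graph, reachable from Plant: {Plant, Bus3, Bus2, Sub1, Sub3}.
Min-cut edges: Sub1→City (4), Sub3→City (3); capacity 4 + 3 = 7.
Cut capacity 9 exceeds the max flow 7, so it is not minimum.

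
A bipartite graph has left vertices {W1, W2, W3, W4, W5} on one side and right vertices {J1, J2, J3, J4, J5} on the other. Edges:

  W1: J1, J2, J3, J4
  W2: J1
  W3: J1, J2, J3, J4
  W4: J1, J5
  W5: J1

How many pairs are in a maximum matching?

4

Unit-capacity flow: source→left, listed edges, right→sink; max matching = max flow.
Augmenting path W1→J1 (+1); matched 1.
Augmenting path W3→J2 (+1); matched 2.
Augmenting path W4→J5 (+1); matched 3.
Augmenting path W2→J1→W1→J3 (+1); matched 4.
No augmenting path remains; maximum matching = 4.
König certificate: {W1, W3, W4, J1} is a vertex cover of size 4 (every listed pair touches it), so no matching can be larger.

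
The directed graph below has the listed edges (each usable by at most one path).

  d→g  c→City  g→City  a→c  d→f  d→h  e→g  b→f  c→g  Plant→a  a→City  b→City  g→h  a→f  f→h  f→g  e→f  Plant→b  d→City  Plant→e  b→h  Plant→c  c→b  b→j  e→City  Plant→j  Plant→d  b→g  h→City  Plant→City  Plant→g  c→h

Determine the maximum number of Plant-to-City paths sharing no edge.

Assign every edge capacity 1; by Menger, the answer equals the max flow.
Path Plant→City (+1); total 1.
Path Plant→a→City (+1); total 2.
Path Plant→b→City (+1); total 3.
Path Plant→c→City (+1); total 4.
Path Plant→d→City (+1); total 5.
Path Plant→e→City (+1); total 6.
Path Plant→g→City (+1); total 7.
No residual Plant→City path; max flow = 7.
Certifying cut of size 7: {Plant→City, Plant→a, Plant→b, Plant→c, Plant→d, Plant→e, Plant→g}.

7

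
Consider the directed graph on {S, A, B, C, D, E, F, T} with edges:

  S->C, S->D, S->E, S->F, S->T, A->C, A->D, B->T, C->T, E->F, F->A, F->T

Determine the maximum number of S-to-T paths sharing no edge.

3

Assign every edge capacity 1; by Menger, the answer equals the max flow.
Path S→T (+1); total 1.
Path S→C→T (+1); total 2.
Path S→F→T (+1); total 3.
No residual S→T path; max flow = 3.
Certifying cut of size 3: {C→T, F→T, S→T}.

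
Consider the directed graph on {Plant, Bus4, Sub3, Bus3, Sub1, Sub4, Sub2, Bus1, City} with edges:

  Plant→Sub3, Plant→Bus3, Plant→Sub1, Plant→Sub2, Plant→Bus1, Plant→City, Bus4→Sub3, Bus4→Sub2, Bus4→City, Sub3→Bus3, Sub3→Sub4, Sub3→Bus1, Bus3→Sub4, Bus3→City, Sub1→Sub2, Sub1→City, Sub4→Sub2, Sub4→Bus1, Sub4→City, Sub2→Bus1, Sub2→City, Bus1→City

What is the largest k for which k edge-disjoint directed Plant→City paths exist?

6

Assign every edge capacity 1; by Menger, the answer equals the max flow.
Path Plant→City (+1); total 1.
Path Plant→Bus3→City (+1); total 2.
Path Plant→Sub1→City (+1); total 3.
Path Plant→Sub2→City (+1); total 4.
Path Plant→Bus1→City (+1); total 5.
Path Plant→Sub3→Sub4→City (+1); total 6.
No residual Plant→City path; max flow = 6.
Certifying cut of size 6: {Plant→Bus1, Plant→Bus3, Plant→City, Plant→Sub1, Plant→Sub2, Plant→Sub3}.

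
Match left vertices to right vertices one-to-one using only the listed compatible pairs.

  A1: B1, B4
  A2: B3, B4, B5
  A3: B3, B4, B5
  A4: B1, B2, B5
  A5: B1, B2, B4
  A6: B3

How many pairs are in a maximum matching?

5

Unit-capacity flow: source→left, listed edges, right→sink; max matching = max flow.
Augmenting path A1→B1 (+1); matched 1.
Augmenting path A2→B3 (+1); matched 2.
Augmenting path A3→B4 (+1); matched 3.
Augmenting path A4→B2 (+1); matched 4.
Augmenting path A5→B2→A4→B5 (+1); matched 5.
No augmenting path remains; maximum matching = 5.
König certificate: {B1, B2, B3, B4, B5} is a vertex cover of size 5 (every listed pair touches it), so no matching can be larger.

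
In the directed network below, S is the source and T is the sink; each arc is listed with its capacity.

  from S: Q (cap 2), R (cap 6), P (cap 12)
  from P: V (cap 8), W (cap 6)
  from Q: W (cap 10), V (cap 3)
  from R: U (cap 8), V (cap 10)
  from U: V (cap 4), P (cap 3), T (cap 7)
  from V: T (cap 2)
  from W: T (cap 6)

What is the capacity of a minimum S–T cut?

Augment S→P→V→T: bottleneck 2, flow now 2.
Augment S→P→W→T: bottleneck 6, flow now 8.
Augment S→R→U→T: bottleneck 6, flow now 14.
No augmenting path remains; maximum flow = 14.
By max-flow min-cut, the minimum cut capacity equals the max flow.
In the residual graph, reachable from S: {S, P, Q, V, W}.
Min-cut edges: S→R (6), V→T (2), W→T (6); capacity 6 + 2 + 6 = 14.

14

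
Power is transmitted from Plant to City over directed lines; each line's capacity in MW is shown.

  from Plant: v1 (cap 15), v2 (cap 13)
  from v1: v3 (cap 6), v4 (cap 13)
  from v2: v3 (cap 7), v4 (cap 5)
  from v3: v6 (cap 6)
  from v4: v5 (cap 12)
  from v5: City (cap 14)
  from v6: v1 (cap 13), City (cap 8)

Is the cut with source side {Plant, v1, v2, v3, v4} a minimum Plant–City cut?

Yes — it is a minimum cut (capacity 18).

Given cut capacity: 6 + 12 = 18.
Augment Plant→v1→v3→v6→City: bottleneck 6, flow now 6.
Augment Plant→v1→v4→v5→City: bottleneck 9, flow now 15.
Augment Plant→v2→v4→v5→City: bottleneck 3, flow now 18.
No augmenting path remains; maximum flow = 18.
Cut capacity 18 equals the max flow, so it is a minimum cut.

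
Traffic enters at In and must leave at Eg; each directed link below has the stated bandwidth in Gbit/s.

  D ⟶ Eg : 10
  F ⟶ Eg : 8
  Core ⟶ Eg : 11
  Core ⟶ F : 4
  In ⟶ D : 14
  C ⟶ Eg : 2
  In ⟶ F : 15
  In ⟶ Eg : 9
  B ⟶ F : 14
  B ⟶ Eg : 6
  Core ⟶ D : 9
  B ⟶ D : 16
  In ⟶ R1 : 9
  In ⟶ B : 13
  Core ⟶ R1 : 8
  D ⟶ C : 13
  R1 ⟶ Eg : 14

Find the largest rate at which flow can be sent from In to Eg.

Augment In→Eg: bottleneck 9, flow now 9.
Augment In→B→Eg: bottleneck 6, flow now 15.
Augment In→D→Eg: bottleneck 10, flow now 25.
Augment In→F→Eg: bottleneck 8, flow now 33.
Augment In→R1→Eg: bottleneck 9, flow now 42.
Augment In→D→C→Eg: bottleneck 2, flow now 44.
No augmenting path remains; maximum flow = 44.
In the residual graph, reachable from In: {In, B, D, F, C}.
Min-cut edges: In→R1 (9), In→Eg (9), B→Eg (6), D→Eg (10), F→Eg (8), C→Eg (2); capacity 9 + 9 + 6 + 10 + 8 + 2 = 44.
This cut is saturated, so no flow can exceed 44.

44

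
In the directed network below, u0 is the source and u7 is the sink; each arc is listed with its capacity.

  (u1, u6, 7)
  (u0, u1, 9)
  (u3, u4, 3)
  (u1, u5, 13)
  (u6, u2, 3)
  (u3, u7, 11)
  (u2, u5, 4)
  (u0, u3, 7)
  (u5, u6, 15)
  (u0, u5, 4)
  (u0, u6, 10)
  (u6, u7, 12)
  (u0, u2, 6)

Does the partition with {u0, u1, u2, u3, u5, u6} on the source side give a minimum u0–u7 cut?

Given cut capacity: 3 + 11 + 12 = 26.
Augment u0→u3→u7: bottleneck 7, flow now 7.
Augment u0→u6→u7: bottleneck 10, flow now 17.
Augment u0→u1→u6→u7: bottleneck 2, flow now 19.
No augmenting path remains; maximum flow = 19.
In the residual graph, reachable from u0: {u0, u1, u2, u5, u6}.
Min-cut edges: u0→u3 (7), u6→u7 (12); capacity 7 + 12 = 19.
Cut capacity 26 exceeds the max flow 19, so it is not minimum.

No — its capacity is 26, but the minimum cut has capacity 19.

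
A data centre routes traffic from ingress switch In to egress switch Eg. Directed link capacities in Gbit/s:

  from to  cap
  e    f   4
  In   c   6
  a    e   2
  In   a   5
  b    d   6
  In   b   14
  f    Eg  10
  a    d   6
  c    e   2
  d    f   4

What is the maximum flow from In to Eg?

8

Augment In→a→d→f→Eg: bottleneck 4, flow now 4.
Augment In→a→e→f→Eg: bottleneck 1, flow now 5.
Augment In→c→e→f→Eg: bottleneck 2, flow now 7.
Augment In→b→d→a→e→f→Eg: bottleneck 1, flow now 8. (uses reverse residual edge)
No augmenting path remains; maximum flow = 8.
In the residual graph, reachable from In: {In, a, b, c, d}.
Min-cut edges: a→e (2), c→e (2), d→f (4); capacity 2 + 2 + 4 = 8.
This cut is saturated, so no flow can exceed 8.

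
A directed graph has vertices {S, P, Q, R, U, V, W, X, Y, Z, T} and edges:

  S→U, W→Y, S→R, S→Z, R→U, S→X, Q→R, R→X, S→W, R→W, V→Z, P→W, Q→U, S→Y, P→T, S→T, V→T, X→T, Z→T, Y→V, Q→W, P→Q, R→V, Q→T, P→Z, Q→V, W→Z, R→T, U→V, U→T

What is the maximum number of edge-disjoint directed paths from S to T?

Assign every edge capacity 1; by Menger, the answer equals the max flow.
Path S→T (+1); total 1.
Path S→R→T (+1); total 2.
Path S→U→T (+1); total 3.
Path S→X→T (+1); total 4.
Path S→Z→T (+1); total 5.
Path S→Y→V→T (+1); total 6.
No residual S→T path; max flow = 6.
Certifying cut of size 6: {S→R, S→T, S→U, S→X, Y→V, Z→T}.

6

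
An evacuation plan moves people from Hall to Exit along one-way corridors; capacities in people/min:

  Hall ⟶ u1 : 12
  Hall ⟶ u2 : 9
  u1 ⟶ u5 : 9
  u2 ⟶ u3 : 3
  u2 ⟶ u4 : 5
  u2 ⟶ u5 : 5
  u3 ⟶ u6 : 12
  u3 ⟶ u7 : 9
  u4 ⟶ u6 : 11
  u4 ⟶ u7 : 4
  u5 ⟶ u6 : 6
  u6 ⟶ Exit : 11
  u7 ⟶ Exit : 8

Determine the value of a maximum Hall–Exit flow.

14

Augment Hall→u1→u5→u6→Exit: bottleneck 6, flow now 6.
Augment Hall→u2→u3→u6→Exit: bottleneck 3, flow now 9.
Augment Hall→u2→u4→u6→Exit: bottleneck 2, flow now 11.
Augment Hall→u2→u4→u7→Exit: bottleneck 3, flow now 14.
No augmenting path remains; maximum flow = 14.
In the residual graph, reachable from Hall: {Hall, u1, u2, u5}.
Min-cut edges: u2→u3 (3), u2→u4 (5), u5→u6 (6); capacity 3 + 5 + 6 = 14.
This cut is saturated, so no flow can exceed 14.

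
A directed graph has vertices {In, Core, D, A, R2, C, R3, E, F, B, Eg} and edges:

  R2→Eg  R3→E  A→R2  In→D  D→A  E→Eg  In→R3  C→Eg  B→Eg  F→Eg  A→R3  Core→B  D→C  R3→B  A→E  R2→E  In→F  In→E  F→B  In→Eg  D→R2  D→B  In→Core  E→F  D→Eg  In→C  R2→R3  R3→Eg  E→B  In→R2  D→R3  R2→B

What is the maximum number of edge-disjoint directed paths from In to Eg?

8

Assign every edge capacity 1; by Menger, the answer equals the max flow.
Path In→Eg (+1); total 1.
Path In→D→Eg (+1); total 2.
Path In→R2→Eg (+1); total 3.
Path In→C→Eg (+1); total 4.
Path In→R3→Eg (+1); total 5.
Path In→E→Eg (+1); total 6.
Path In→F→Eg (+1); total 7.
Path In→Core→B→Eg (+1); total 8.
No residual In→Eg path; max flow = 8.
Certifying cut of size 8: {In→C, In→Core, In→D, In→E, In→Eg, In→F, In→R2, In→R3}.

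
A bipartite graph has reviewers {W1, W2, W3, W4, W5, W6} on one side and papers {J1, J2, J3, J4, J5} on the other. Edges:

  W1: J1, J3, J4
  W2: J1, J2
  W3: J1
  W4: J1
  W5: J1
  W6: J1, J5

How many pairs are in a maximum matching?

Unit-capacity flow: source→left, listed edges, right→sink; max matching = max flow.
Augmenting path W1→J1 (+1); matched 1.
Augmenting path W2→J2 (+1); matched 2.
Augmenting path W6→J5 (+1); matched 3.
Augmenting path W3→J1→W1→J3 (+1); matched 4.
No augmenting path remains; maximum matching = 4.
König certificate: {W1, W2, W6, J1} is a vertex cover of size 4 (every listed pair touches it), so no matching can be larger.

4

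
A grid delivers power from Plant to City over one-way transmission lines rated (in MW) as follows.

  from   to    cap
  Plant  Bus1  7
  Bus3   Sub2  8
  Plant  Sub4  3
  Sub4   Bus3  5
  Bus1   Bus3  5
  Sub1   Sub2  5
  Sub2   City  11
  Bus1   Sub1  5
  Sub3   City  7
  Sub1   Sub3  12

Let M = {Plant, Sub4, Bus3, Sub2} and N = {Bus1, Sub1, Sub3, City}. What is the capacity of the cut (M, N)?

Edges leaving {Plant, Sub4, Bus3, Sub2}: Plant→Bus1 (7), Sub2→City (11).
Cut capacity = 7 + 11 = 18.

18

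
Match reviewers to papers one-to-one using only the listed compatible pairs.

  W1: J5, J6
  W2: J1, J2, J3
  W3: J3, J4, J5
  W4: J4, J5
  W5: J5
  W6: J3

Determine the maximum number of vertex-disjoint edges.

Unit-capacity flow: source→left, listed edges, right→sink; max matching = max flow.
Augmenting path W1→J5 (+1); matched 1.
Augmenting path W2→J1 (+1); matched 2.
Augmenting path W3→J3 (+1); matched 3.
Augmenting path W4→J4 (+1); matched 4.
Augmenting path W5→J5→W1→J6 (+1); matched 5.
No augmenting path remains; maximum matching = 5.
König certificate: {W1, W2, J3, J4, J5} is a vertex cover of size 5 (every listed pair touches it), so no matching can be larger.

5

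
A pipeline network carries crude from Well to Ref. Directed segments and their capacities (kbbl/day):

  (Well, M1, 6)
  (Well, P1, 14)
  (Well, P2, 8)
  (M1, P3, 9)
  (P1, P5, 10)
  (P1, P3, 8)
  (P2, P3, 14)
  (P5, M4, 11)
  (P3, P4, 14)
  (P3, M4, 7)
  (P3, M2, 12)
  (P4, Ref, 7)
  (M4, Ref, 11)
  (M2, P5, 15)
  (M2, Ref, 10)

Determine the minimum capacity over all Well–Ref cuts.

28

Augment Well→M1→P3→P4→Ref: bottleneck 6, flow now 6.
Augment Well→P1→P5→M4→Ref: bottleneck 10, flow now 16.
Augment Well→P1→P3→P4→Ref: bottleneck 1, flow now 17.
Augment Well→P1→P3→M4→Ref: bottleneck 1, flow now 18.
Augment Well→P1→P3→M2→Ref: bottleneck 2, flow now 20.
Augment Well→P2→P3→M2→Ref: bottleneck 8, flow now 28.
No augmenting path remains; maximum flow = 28.
By max-flow min-cut, the minimum cut capacity equals the max flow.
In the residual graph, reachable from Well: {Well}.
Min-cut edges: Well→M1 (6), Well→P1 (14), Well→P2 (8); capacity 6 + 14 + 8 = 28.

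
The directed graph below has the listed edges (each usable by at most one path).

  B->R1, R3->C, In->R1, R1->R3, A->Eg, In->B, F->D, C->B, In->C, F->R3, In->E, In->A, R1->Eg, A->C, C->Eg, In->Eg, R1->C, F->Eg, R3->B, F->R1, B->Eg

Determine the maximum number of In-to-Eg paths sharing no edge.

Assign every edge capacity 1; by Menger, the answer equals the max flow.
Path In→Eg (+1); total 1.
Path In→A→Eg (+1); total 2.
Path In→C→Eg (+1); total 3.
Path In→B→Eg (+1); total 4.
Path In→R1→Eg (+1); total 5.
No residual In→Eg path; max flow = 5.
Certifying cut of size 5: {In→A, In→B, In→C, In→Eg, In→R1}.

5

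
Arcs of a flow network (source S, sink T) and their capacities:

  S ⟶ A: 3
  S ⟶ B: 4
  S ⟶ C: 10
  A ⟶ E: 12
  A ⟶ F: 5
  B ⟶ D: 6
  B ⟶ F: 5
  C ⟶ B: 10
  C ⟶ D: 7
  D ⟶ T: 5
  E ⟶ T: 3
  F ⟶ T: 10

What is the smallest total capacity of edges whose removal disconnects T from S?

Augment S→A→E→T: bottleneck 3, flow now 3.
Augment S→B→D→T: bottleneck 4, flow now 7.
Augment S→C→D→T: bottleneck 1, flow now 8.
Augment S→C→B→F→T: bottleneck 5, flow now 13.
No augmenting path remains; maximum flow = 13.
By max-flow min-cut, the minimum cut capacity equals the max flow.
In the residual graph, reachable from S: {S, B, C, D}.
Min-cut edges: S→A (3), B→F (5), D→T (5); capacity 3 + 5 + 5 = 13.

13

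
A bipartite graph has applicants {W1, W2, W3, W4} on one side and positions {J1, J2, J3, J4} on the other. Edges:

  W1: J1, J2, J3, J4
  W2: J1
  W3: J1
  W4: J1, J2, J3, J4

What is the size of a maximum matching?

Unit-capacity flow: source→left, listed edges, right→sink; max matching = max flow.
Augmenting path W1→J1 (+1); matched 1.
Augmenting path W4→J2 (+1); matched 2.
Augmenting path W2→J1→W1→J3 (+1); matched 3.
No augmenting path remains; maximum matching = 3.
König certificate: {W1, W4, J1} is a vertex cover of size 3 (every listed pair touches it), so no matching can be larger.

3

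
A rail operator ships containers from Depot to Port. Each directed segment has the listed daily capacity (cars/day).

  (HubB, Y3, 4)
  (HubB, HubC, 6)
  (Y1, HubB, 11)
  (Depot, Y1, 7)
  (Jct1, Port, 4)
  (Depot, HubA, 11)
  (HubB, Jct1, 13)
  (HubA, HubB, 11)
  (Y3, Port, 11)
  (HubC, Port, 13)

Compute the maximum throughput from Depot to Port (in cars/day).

Augment Depot→Y1→HubB→Y3→Port: bottleneck 4, flow now 4.
Augment Depot→Y1→HubB→HubC→Port: bottleneck 3, flow now 7.
Augment Depot→HubA→HubB→HubC→Port: bottleneck 3, flow now 10.
Augment Depot→HubA→HubB→Jct1→Port: bottleneck 4, flow now 14.
No augmenting path remains; maximum flow = 14.
In the residual graph, reachable from Depot: {Depot, Y1, HubA, HubB, Jct1}.
Min-cut edges: HubB→Y3 (4), HubB→HubC (6), Jct1→Port (4); capacity 4 + 6 + 4 = 14.
This cut is saturated, so no flow can exceed 14.

14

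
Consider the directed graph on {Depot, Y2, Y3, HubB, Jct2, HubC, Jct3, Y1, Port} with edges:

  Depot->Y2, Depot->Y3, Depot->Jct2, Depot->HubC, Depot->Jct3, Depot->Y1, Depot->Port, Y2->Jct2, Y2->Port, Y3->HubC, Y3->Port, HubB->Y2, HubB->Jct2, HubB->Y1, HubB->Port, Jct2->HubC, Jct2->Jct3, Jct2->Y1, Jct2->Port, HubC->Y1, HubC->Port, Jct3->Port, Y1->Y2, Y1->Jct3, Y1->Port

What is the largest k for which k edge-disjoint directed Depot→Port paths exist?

7

Assign every edge capacity 1; by Menger, the answer equals the max flow.
Path Depot→Port (+1); total 1.
Path Depot→Y2→Port (+1); total 2.
Path Depot→Y3→Port (+1); total 3.
Path Depot→Jct2→Port (+1); total 4.
Path Depot→HubC→Port (+1); total 5.
Path Depot→Jct3→Port (+1); total 6.
Path Depot→Y1→Port (+1); total 7.
No residual Depot→Port path; max flow = 7.
Certifying cut of size 7: {Depot→HubC, Depot→Jct2, Depot→Jct3, Depot→Port, Depot→Y1, Depot→Y2, Depot→Y3}.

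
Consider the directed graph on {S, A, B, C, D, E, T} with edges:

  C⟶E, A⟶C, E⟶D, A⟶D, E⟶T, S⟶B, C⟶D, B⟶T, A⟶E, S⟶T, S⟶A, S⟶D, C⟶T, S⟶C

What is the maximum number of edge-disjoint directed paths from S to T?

Assign every edge capacity 1; by Menger, the answer equals the max flow.
Path S→T (+1); total 1.
Path S→B→T (+1); total 2.
Path S→C→T (+1); total 3.
Path S→A→E→T (+1); total 4.
No residual S→T path; max flow = 4.
Certifying cut of size 4: {S→A, S→B, S→C, S→T}.

4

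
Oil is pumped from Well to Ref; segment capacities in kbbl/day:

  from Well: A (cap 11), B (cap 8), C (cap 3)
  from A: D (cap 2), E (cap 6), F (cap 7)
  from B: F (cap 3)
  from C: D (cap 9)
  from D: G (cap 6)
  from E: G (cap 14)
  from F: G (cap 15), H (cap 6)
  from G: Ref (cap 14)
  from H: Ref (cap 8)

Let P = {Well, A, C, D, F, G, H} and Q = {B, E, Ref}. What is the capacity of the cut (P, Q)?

Edges leaving {Well, A, C, D, F, G, H}: Well→B (8), A→E (6), G→Ref (14), H→Ref (8).
Cut capacity = 8 + 6 + 14 + 8 = 36.

36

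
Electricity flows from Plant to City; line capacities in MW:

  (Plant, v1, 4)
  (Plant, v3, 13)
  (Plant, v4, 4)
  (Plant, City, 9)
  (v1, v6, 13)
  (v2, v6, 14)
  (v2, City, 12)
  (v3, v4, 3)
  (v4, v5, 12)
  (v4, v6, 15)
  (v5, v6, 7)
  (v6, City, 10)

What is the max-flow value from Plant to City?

Augment Plant→City: bottleneck 9, flow now 9.
Augment Plant→v1→v6→City: bottleneck 4, flow now 13.
Augment Plant→v4→v6→City: bottleneck 4, flow now 17.
Augment Plant→v3→v4→v6→City: bottleneck 2, flow now 19.
No augmenting path remains; maximum flow = 19.
In the residual graph, reachable from Plant: {Plant, v1, v3, v4, v5, v6}.
Min-cut edges: Plant→City (9), v6→City (10); capacity 9 + 10 = 19.
This cut is saturated, so no flow can exceed 19.

19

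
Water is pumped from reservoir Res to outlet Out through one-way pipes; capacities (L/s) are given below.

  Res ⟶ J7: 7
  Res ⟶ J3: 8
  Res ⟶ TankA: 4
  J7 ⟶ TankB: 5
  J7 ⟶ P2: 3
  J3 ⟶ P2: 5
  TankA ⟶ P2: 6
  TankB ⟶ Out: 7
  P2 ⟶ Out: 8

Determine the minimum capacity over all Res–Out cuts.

Augment Res→J7→TankB→Out: bottleneck 5, flow now 5.
Augment Res→J7→P2→Out: bottleneck 2, flow now 7.
Augment Res→J3→P2→Out: bottleneck 5, flow now 12.
Augment Res→TankA→P2→Out: bottleneck 1, flow now 13.
No augmenting path remains; maximum flow = 13.
By max-flow min-cut, the minimum cut capacity equals the max flow.
In the residual graph, reachable from Res: {Res, J7, J3, TankA, P2}.
Min-cut edges: J7→TankB (5), P2→Out (8); capacity 5 + 8 = 13.

13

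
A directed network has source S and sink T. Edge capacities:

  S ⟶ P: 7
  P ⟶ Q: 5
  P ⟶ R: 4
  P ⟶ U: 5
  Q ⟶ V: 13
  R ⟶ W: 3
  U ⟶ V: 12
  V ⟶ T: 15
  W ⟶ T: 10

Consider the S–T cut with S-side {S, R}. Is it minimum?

Given cut capacity: 7 + 3 = 10.
Augment S→P→Q→V→T: bottleneck 5, flow now 5.
Augment S→P→R→W→T: bottleneck 2, flow now 7.
No augmenting path remains; maximum flow = 7.
In the residual graph, reachable from S: {S}.
Min-cut edges: S→P (7); capacity 7 = 7.
Cut capacity 10 exceeds the max flow 7, so it is not minimum.

No — its capacity is 10, but the minimum cut has capacity 7.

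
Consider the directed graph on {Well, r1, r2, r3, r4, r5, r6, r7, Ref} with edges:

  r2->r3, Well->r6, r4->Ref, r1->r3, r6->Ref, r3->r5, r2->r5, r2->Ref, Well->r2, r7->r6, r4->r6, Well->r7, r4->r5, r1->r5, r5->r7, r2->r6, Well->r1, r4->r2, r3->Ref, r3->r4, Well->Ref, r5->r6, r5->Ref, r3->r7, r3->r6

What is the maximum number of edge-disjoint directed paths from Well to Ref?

Assign every edge capacity 1; by Menger, the answer equals the max flow.
Path Well→Ref (+1); total 1.
Path Well→r2→Ref (+1); total 2.
Path Well→r6→Ref (+1); total 3.
Path Well→r1→r3→Ref (+1); total 4.
No residual Well→Ref path; max flow = 4.
Certifying cut of size 4: {Well→Ref, Well→r1, Well→r2, r6→Ref}.

4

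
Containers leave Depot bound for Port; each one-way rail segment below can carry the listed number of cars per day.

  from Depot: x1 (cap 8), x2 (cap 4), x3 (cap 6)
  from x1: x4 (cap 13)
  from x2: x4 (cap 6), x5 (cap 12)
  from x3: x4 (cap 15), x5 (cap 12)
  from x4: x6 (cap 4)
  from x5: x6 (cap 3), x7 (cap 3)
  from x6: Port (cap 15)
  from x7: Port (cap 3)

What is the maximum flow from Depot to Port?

Augment Depot→x1→x4→x6→Port: bottleneck 4, flow now 4.
Augment Depot→x2→x5→x6→Port: bottleneck 3, flow now 7.
Augment Depot→x2→x5→x7→Port: bottleneck 1, flow now 8.
Augment Depot→x3→x5→x7→Port: bottleneck 2, flow now 10.
No augmenting path remains; maximum flow = 10.
In the residual graph, reachable from Depot: {Depot, x1, x2, x3, x4, x5}.
Min-cut edges: x4→x6 (4), x5→x6 (3), x5→x7 (3); capacity 4 + 3 + 3 = 10.
This cut is saturated, so no flow can exceed 10.

10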